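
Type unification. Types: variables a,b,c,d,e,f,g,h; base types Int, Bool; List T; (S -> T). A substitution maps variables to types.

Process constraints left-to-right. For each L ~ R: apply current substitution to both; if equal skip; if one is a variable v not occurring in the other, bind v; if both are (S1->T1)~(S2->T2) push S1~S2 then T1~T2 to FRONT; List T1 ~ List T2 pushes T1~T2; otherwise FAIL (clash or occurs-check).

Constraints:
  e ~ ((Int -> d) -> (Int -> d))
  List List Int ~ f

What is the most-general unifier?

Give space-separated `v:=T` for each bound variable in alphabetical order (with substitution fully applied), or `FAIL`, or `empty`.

step 1: unify e ~ ((Int -> d) -> (Int -> d))  [subst: {-} | 1 pending]
  bind e := ((Int -> d) -> (Int -> d))
step 2: unify List List Int ~ f  [subst: {e:=((Int -> d) -> (Int -> d))} | 0 pending]
  bind f := List List Int

Answer: e:=((Int -> d) -> (Int -> d)) f:=List List Int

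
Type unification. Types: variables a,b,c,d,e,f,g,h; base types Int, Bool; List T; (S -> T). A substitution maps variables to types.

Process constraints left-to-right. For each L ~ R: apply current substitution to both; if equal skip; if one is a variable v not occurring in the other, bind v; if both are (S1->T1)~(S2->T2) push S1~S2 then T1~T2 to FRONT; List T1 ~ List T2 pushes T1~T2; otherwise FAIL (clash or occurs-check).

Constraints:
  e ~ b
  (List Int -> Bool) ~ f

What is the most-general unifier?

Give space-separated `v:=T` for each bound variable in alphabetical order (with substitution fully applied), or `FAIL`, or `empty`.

step 1: unify e ~ b  [subst: {-} | 1 pending]
  bind e := b
step 2: unify (List Int -> Bool) ~ f  [subst: {e:=b} | 0 pending]
  bind f := (List Int -> Bool)

Answer: e:=b f:=(List Int -> Bool)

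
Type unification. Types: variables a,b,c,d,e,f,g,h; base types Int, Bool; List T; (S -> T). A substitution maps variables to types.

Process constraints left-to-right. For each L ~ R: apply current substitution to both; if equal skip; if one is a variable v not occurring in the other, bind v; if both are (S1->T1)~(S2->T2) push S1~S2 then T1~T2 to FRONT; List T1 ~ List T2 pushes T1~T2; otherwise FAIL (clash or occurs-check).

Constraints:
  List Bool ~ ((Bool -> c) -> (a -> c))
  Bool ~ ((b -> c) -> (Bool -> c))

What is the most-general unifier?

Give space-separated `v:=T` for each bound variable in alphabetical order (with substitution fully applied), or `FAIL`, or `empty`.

Answer: FAIL

Derivation:
step 1: unify List Bool ~ ((Bool -> c) -> (a -> c))  [subst: {-} | 1 pending]
  clash: List Bool vs ((Bool -> c) -> (a -> c))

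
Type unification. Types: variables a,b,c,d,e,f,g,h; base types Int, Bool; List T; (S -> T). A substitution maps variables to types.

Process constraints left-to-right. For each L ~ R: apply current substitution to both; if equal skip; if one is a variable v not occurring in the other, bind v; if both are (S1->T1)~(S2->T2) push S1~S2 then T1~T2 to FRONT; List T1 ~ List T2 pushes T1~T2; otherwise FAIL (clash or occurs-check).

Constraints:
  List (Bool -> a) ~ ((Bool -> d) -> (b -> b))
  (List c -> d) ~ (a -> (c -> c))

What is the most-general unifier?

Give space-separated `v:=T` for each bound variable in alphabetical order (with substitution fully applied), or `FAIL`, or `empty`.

Answer: FAIL

Derivation:
step 1: unify List (Bool -> a) ~ ((Bool -> d) -> (b -> b))  [subst: {-} | 1 pending]
  clash: List (Bool -> a) vs ((Bool -> d) -> (b -> b))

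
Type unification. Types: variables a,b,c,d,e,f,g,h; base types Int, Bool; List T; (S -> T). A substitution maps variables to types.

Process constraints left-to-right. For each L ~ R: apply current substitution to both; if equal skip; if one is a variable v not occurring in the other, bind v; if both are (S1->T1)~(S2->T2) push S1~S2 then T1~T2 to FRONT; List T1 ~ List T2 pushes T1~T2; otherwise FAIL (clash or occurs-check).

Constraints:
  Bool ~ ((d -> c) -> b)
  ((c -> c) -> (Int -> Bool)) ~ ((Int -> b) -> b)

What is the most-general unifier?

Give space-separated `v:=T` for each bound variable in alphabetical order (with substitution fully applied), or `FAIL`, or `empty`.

step 1: unify Bool ~ ((d -> c) -> b)  [subst: {-} | 1 pending]
  clash: Bool vs ((d -> c) -> b)

Answer: FAIL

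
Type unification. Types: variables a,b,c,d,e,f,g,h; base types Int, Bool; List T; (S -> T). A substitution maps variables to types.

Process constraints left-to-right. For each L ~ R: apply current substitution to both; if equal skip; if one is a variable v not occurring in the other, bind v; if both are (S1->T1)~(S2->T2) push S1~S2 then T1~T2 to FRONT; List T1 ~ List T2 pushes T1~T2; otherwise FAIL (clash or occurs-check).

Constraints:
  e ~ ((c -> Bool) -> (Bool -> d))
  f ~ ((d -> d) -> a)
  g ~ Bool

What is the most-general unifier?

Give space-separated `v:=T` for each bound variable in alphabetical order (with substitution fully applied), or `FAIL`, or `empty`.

Answer: e:=((c -> Bool) -> (Bool -> d)) f:=((d -> d) -> a) g:=Bool

Derivation:
step 1: unify e ~ ((c -> Bool) -> (Bool -> d))  [subst: {-} | 2 pending]
  bind e := ((c -> Bool) -> (Bool -> d))
step 2: unify f ~ ((d -> d) -> a)  [subst: {e:=((c -> Bool) -> (Bool -> d))} | 1 pending]
  bind f := ((d -> d) -> a)
step 3: unify g ~ Bool  [subst: {e:=((c -> Bool) -> (Bool -> d)), f:=((d -> d) -> a)} | 0 pending]
  bind g := Bool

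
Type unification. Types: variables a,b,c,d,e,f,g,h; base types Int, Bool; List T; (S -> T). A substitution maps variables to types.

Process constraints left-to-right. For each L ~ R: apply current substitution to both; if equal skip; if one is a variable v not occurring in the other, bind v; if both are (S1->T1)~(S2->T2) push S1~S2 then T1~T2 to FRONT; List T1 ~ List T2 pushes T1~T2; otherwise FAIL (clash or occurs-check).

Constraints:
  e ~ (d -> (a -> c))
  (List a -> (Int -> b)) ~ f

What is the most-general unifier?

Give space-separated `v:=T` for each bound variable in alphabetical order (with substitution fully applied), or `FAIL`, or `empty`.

Answer: e:=(d -> (a -> c)) f:=(List a -> (Int -> b))

Derivation:
step 1: unify e ~ (d -> (a -> c))  [subst: {-} | 1 pending]
  bind e := (d -> (a -> c))
step 2: unify (List a -> (Int -> b)) ~ f  [subst: {e:=(d -> (a -> c))} | 0 pending]
  bind f := (List a -> (Int -> b))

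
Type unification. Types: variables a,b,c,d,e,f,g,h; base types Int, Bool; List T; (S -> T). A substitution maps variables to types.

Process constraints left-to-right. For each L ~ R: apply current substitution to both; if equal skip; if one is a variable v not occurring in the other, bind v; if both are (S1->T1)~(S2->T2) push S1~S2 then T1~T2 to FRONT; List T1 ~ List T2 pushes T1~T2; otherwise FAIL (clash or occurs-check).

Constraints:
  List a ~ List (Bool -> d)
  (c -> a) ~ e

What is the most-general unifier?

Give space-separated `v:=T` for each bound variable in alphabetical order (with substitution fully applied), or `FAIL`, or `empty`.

Answer: a:=(Bool -> d) e:=(c -> (Bool -> d))

Derivation:
step 1: unify List a ~ List (Bool -> d)  [subst: {-} | 1 pending]
  -> decompose List: push a~(Bool -> d)
step 2: unify a ~ (Bool -> d)  [subst: {-} | 1 pending]
  bind a := (Bool -> d)
step 3: unify (c -> (Bool -> d)) ~ e  [subst: {a:=(Bool -> d)} | 0 pending]
  bind e := (c -> (Bool -> d))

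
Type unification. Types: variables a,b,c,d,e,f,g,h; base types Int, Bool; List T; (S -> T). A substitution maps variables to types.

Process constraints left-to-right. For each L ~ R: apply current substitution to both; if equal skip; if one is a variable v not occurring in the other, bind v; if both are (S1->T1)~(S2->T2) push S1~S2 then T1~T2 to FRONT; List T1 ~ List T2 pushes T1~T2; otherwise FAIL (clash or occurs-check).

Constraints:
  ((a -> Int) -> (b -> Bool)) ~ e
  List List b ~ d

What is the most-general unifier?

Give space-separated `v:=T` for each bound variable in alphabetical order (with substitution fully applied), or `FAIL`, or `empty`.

Answer: d:=List List b e:=((a -> Int) -> (b -> Bool))

Derivation:
step 1: unify ((a -> Int) -> (b -> Bool)) ~ e  [subst: {-} | 1 pending]
  bind e := ((a -> Int) -> (b -> Bool))
step 2: unify List List b ~ d  [subst: {e:=((a -> Int) -> (b -> Bool))} | 0 pending]
  bind d := List List b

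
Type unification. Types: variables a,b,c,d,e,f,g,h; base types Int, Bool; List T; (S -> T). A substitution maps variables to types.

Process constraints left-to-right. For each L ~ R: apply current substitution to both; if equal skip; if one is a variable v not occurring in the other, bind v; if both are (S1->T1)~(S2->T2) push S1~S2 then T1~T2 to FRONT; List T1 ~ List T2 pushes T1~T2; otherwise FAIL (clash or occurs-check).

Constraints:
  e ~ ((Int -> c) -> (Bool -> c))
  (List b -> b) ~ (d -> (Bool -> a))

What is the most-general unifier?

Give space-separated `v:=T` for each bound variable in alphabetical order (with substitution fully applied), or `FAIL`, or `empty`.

Answer: b:=(Bool -> a) d:=List (Bool -> a) e:=((Int -> c) -> (Bool -> c))

Derivation:
step 1: unify e ~ ((Int -> c) -> (Bool -> c))  [subst: {-} | 1 pending]
  bind e := ((Int -> c) -> (Bool -> c))
step 2: unify (List b -> b) ~ (d -> (Bool -> a))  [subst: {e:=((Int -> c) -> (Bool -> c))} | 0 pending]
  -> decompose arrow: push List b~d, b~(Bool -> a)
step 3: unify List b ~ d  [subst: {e:=((Int -> c) -> (Bool -> c))} | 1 pending]
  bind d := List b
step 4: unify b ~ (Bool -> a)  [subst: {e:=((Int -> c) -> (Bool -> c)), d:=List b} | 0 pending]
  bind b := (Bool -> a)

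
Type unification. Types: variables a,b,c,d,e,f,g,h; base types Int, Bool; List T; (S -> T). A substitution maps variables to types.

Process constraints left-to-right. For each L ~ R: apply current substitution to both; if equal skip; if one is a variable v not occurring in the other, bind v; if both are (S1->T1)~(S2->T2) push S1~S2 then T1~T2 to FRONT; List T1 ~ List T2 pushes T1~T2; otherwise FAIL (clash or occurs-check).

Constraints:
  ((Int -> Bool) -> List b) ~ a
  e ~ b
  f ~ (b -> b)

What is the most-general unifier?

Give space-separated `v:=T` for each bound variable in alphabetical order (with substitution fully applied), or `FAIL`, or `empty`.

Answer: a:=((Int -> Bool) -> List b) e:=b f:=(b -> b)

Derivation:
step 1: unify ((Int -> Bool) -> List b) ~ a  [subst: {-} | 2 pending]
  bind a := ((Int -> Bool) -> List b)
step 2: unify e ~ b  [subst: {a:=((Int -> Bool) -> List b)} | 1 pending]
  bind e := b
step 3: unify f ~ (b -> b)  [subst: {a:=((Int -> Bool) -> List b), e:=b} | 0 pending]
  bind f := (b -> b)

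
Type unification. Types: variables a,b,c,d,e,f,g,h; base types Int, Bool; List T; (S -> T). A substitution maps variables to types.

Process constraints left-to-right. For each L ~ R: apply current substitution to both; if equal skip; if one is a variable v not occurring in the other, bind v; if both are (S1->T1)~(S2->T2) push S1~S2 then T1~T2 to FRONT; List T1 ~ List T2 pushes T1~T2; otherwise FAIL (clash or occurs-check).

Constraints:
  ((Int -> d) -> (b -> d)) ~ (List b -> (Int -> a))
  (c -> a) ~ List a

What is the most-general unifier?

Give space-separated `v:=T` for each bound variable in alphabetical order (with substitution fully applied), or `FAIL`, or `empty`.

Answer: FAIL

Derivation:
step 1: unify ((Int -> d) -> (b -> d)) ~ (List b -> (Int -> a))  [subst: {-} | 1 pending]
  -> decompose arrow: push (Int -> d)~List b, (b -> d)~(Int -> a)
step 2: unify (Int -> d) ~ List b  [subst: {-} | 2 pending]
  clash: (Int -> d) vs List b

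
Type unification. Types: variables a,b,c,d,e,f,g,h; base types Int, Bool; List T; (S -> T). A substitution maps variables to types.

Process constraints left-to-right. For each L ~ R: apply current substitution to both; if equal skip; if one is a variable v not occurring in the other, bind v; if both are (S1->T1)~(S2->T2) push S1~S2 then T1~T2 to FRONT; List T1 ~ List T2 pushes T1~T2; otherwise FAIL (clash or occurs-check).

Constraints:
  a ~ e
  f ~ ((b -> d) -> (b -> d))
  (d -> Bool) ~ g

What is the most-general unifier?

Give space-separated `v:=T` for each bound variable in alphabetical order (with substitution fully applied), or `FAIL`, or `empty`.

Answer: a:=e f:=((b -> d) -> (b -> d)) g:=(d -> Bool)

Derivation:
step 1: unify a ~ e  [subst: {-} | 2 pending]
  bind a := e
step 2: unify f ~ ((b -> d) -> (b -> d))  [subst: {a:=e} | 1 pending]
  bind f := ((b -> d) -> (b -> d))
step 3: unify (d -> Bool) ~ g  [subst: {a:=e, f:=((b -> d) -> (b -> d))} | 0 pending]
  bind g := (d -> Bool)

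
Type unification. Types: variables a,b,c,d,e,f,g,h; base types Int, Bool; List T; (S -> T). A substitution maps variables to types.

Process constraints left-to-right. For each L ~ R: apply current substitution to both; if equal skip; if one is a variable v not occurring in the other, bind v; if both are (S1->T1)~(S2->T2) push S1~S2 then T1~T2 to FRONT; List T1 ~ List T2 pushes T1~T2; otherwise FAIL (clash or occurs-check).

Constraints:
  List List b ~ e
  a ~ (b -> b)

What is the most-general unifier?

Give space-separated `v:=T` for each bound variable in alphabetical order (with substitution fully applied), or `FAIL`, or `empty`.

Answer: a:=(b -> b) e:=List List b

Derivation:
step 1: unify List List b ~ e  [subst: {-} | 1 pending]
  bind e := List List b
step 2: unify a ~ (b -> b)  [subst: {e:=List List b} | 0 pending]
  bind a := (b -> b)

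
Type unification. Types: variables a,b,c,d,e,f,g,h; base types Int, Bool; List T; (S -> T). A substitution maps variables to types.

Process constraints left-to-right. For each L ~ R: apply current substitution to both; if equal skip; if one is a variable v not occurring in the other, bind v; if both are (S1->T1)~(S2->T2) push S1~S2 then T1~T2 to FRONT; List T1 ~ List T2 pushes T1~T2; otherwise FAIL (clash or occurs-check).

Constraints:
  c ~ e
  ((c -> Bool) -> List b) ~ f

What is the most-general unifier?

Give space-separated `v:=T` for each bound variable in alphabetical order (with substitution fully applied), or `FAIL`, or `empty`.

step 1: unify c ~ e  [subst: {-} | 1 pending]
  bind c := e
step 2: unify ((e -> Bool) -> List b) ~ f  [subst: {c:=e} | 0 pending]
  bind f := ((e -> Bool) -> List b)

Answer: c:=e f:=((e -> Bool) -> List b)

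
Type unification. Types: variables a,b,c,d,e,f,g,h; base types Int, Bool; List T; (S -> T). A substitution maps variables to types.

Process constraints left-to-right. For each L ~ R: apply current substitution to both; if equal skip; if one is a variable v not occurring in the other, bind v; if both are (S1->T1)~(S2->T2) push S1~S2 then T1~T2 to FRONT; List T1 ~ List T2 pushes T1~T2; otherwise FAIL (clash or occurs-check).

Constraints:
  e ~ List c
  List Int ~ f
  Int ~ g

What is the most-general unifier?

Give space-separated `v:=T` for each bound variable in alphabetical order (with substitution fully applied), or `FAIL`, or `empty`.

Answer: e:=List c f:=List Int g:=Int

Derivation:
step 1: unify e ~ List c  [subst: {-} | 2 pending]
  bind e := List c
step 2: unify List Int ~ f  [subst: {e:=List c} | 1 pending]
  bind f := List Int
step 3: unify Int ~ g  [subst: {e:=List c, f:=List Int} | 0 pending]
  bind g := Int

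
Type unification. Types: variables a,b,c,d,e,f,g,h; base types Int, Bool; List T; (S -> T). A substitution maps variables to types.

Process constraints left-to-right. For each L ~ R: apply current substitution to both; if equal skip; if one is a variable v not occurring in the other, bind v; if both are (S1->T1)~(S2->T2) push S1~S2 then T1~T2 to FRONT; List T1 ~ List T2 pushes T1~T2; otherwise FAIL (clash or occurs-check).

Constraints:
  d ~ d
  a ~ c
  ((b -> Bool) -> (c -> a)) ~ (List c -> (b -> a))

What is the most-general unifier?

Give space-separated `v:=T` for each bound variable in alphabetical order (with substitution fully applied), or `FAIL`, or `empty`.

Answer: FAIL

Derivation:
step 1: unify d ~ d  [subst: {-} | 2 pending]
  -> identical, skip
step 2: unify a ~ c  [subst: {-} | 1 pending]
  bind a := c
step 3: unify ((b -> Bool) -> (c -> c)) ~ (List c -> (b -> c))  [subst: {a:=c} | 0 pending]
  -> decompose arrow: push (b -> Bool)~List c, (c -> c)~(b -> c)
step 4: unify (b -> Bool) ~ List c  [subst: {a:=c} | 1 pending]
  clash: (b -> Bool) vs List c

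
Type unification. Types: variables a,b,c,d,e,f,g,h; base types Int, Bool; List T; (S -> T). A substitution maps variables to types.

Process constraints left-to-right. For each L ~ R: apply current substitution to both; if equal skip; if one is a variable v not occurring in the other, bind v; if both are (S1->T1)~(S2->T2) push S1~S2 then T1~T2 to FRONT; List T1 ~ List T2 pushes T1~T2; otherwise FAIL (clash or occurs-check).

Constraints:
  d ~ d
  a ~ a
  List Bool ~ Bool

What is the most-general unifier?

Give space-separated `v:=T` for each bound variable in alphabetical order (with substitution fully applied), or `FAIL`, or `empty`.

step 1: unify d ~ d  [subst: {-} | 2 pending]
  -> identical, skip
step 2: unify a ~ a  [subst: {-} | 1 pending]
  -> identical, skip
step 3: unify List Bool ~ Bool  [subst: {-} | 0 pending]
  clash: List Bool vs Bool

Answer: FAIL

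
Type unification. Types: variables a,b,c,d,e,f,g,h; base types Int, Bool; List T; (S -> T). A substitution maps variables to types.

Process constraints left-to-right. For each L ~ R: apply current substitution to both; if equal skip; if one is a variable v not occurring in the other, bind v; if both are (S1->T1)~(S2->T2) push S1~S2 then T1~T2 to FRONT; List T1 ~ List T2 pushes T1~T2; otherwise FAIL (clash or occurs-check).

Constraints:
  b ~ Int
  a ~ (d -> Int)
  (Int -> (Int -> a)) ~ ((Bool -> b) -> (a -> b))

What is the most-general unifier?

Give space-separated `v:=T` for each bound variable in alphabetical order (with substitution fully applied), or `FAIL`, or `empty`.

step 1: unify b ~ Int  [subst: {-} | 2 pending]
  bind b := Int
step 2: unify a ~ (d -> Int)  [subst: {b:=Int} | 1 pending]
  bind a := (d -> Int)
step 3: unify (Int -> (Int -> (d -> Int))) ~ ((Bool -> Int) -> ((d -> Int) -> Int))  [subst: {b:=Int, a:=(d -> Int)} | 0 pending]
  -> decompose arrow: push Int~(Bool -> Int), (Int -> (d -> Int))~((d -> Int) -> Int)
step 4: unify Int ~ (Bool -> Int)  [subst: {b:=Int, a:=(d -> Int)} | 1 pending]
  clash: Int vs (Bool -> Int)

Answer: FAIL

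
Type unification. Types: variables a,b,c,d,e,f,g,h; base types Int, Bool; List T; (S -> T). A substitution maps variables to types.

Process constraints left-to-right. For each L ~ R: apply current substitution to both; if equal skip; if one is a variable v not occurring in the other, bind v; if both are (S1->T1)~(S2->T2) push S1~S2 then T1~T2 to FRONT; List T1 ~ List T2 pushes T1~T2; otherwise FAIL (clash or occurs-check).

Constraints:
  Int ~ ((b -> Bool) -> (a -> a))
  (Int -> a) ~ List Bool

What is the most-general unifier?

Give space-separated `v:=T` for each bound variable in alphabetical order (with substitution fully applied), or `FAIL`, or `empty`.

Answer: FAIL

Derivation:
step 1: unify Int ~ ((b -> Bool) -> (a -> a))  [subst: {-} | 1 pending]
  clash: Int vs ((b -> Bool) -> (a -> a))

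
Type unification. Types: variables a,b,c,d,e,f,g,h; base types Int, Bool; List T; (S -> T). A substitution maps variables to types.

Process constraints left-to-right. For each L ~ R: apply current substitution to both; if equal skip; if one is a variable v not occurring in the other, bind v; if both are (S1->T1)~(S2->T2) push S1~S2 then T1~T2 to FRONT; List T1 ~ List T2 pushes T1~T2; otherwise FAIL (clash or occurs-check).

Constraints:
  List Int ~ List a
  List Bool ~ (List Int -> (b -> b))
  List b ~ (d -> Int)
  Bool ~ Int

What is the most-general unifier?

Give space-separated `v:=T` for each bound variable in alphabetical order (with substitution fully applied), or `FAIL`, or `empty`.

step 1: unify List Int ~ List a  [subst: {-} | 3 pending]
  -> decompose List: push Int~a
step 2: unify Int ~ a  [subst: {-} | 3 pending]
  bind a := Int
step 3: unify List Bool ~ (List Int -> (b -> b))  [subst: {a:=Int} | 2 pending]
  clash: List Bool vs (List Int -> (b -> b))

Answer: FAIL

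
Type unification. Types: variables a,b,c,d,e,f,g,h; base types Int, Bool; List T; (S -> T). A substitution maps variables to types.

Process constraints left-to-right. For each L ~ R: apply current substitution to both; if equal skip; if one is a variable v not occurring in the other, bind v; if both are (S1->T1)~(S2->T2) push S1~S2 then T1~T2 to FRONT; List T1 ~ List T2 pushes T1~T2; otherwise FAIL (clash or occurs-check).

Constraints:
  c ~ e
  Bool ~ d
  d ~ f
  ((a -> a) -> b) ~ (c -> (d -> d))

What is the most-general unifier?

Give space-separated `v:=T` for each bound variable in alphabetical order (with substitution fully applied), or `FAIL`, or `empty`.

Answer: b:=(Bool -> Bool) c:=(a -> a) d:=Bool e:=(a -> a) f:=Bool

Derivation:
step 1: unify c ~ e  [subst: {-} | 3 pending]
  bind c := e
step 2: unify Bool ~ d  [subst: {c:=e} | 2 pending]
  bind d := Bool
step 3: unify Bool ~ f  [subst: {c:=e, d:=Bool} | 1 pending]
  bind f := Bool
step 4: unify ((a -> a) -> b) ~ (e -> (Bool -> Bool))  [subst: {c:=e, d:=Bool, f:=Bool} | 0 pending]
  -> decompose arrow: push (a -> a)~e, b~(Bool -> Bool)
step 5: unify (a -> a) ~ e  [subst: {c:=e, d:=Bool, f:=Bool} | 1 pending]
  bind e := (a -> a)
step 6: unify b ~ (Bool -> Bool)  [subst: {c:=e, d:=Bool, f:=Bool, e:=(a -> a)} | 0 pending]
  bind b := (Bool -> Bool)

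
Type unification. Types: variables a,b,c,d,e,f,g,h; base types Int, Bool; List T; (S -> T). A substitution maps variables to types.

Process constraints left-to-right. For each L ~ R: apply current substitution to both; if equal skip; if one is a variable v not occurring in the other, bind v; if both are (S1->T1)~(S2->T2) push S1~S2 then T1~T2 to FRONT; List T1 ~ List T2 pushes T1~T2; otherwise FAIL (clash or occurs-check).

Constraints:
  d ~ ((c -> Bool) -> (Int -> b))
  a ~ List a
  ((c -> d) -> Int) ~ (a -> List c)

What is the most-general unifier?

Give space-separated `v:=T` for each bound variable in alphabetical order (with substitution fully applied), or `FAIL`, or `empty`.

Answer: FAIL

Derivation:
step 1: unify d ~ ((c -> Bool) -> (Int -> b))  [subst: {-} | 2 pending]
  bind d := ((c -> Bool) -> (Int -> b))
step 2: unify a ~ List a  [subst: {d:=((c -> Bool) -> (Int -> b))} | 1 pending]
  occurs-check fail: a in List a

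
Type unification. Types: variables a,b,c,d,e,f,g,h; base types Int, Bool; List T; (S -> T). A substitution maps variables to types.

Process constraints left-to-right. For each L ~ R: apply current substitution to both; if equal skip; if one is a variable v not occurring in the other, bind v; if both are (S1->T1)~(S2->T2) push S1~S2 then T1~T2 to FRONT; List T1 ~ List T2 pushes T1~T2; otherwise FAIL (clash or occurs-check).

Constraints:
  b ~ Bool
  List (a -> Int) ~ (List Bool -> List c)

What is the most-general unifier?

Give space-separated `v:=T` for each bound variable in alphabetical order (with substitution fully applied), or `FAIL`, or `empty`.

step 1: unify b ~ Bool  [subst: {-} | 1 pending]
  bind b := Bool
step 2: unify List (a -> Int) ~ (List Bool -> List c)  [subst: {b:=Bool} | 0 pending]
  clash: List (a -> Int) vs (List Bool -> List c)

Answer: FAIL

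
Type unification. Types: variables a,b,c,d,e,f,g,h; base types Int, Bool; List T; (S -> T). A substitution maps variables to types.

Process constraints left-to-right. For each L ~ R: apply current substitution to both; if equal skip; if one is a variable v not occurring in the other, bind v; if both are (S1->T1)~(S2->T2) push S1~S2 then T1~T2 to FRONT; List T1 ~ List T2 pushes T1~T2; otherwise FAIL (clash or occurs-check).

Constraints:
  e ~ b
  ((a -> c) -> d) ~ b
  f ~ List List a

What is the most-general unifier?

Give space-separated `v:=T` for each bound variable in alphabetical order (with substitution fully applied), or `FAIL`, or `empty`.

step 1: unify e ~ b  [subst: {-} | 2 pending]
  bind e := b
step 2: unify ((a -> c) -> d) ~ b  [subst: {e:=b} | 1 pending]
  bind b := ((a -> c) -> d)
step 3: unify f ~ List List a  [subst: {e:=b, b:=((a -> c) -> d)} | 0 pending]
  bind f := List List a

Answer: b:=((a -> c) -> d) e:=((a -> c) -> d) f:=List List a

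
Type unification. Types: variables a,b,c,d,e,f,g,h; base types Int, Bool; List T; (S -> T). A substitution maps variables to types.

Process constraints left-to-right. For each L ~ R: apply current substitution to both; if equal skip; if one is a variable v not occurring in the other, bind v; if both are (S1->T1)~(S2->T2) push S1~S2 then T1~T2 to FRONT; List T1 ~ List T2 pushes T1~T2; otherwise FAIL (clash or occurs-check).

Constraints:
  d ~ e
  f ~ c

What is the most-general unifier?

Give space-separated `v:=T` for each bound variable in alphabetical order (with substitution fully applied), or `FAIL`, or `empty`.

step 1: unify d ~ e  [subst: {-} | 1 pending]
  bind d := e
step 2: unify f ~ c  [subst: {d:=e} | 0 pending]
  bind f := c

Answer: d:=e f:=c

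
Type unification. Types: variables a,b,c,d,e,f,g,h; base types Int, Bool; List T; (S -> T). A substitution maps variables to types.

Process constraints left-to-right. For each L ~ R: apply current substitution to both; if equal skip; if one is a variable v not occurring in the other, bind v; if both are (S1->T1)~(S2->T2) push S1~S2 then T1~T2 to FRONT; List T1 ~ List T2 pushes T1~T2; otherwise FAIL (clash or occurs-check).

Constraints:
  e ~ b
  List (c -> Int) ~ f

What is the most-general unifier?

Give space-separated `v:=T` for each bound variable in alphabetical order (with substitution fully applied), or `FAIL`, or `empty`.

Answer: e:=b f:=List (c -> Int)

Derivation:
step 1: unify e ~ b  [subst: {-} | 1 pending]
  bind e := b
step 2: unify List (c -> Int) ~ f  [subst: {e:=b} | 0 pending]
  bind f := List (c -> Int)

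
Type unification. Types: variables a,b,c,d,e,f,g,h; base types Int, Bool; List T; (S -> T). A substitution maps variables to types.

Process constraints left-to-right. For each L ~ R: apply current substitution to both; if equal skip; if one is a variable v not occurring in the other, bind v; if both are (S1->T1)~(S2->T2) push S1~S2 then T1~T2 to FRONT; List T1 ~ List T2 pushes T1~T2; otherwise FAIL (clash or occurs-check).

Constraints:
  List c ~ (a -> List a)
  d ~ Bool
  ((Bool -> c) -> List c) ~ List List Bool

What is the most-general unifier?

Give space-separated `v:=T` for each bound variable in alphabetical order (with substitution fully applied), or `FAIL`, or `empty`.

Answer: FAIL

Derivation:
step 1: unify List c ~ (a -> List a)  [subst: {-} | 2 pending]
  clash: List c vs (a -> List a)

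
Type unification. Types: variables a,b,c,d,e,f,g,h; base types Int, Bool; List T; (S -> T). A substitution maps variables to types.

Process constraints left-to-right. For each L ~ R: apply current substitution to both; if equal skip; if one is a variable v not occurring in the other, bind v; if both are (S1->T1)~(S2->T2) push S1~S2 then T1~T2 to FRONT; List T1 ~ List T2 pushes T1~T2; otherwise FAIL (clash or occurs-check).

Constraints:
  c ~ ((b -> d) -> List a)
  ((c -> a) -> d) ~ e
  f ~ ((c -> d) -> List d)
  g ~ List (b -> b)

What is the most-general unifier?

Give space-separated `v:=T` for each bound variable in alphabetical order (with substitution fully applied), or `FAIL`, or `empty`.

Answer: c:=((b -> d) -> List a) e:=((((b -> d) -> List a) -> a) -> d) f:=((((b -> d) -> List a) -> d) -> List d) g:=List (b -> b)

Derivation:
step 1: unify c ~ ((b -> d) -> List a)  [subst: {-} | 3 pending]
  bind c := ((b -> d) -> List a)
step 2: unify ((((b -> d) -> List a) -> a) -> d) ~ e  [subst: {c:=((b -> d) -> List a)} | 2 pending]
  bind e := ((((b -> d) -> List a) -> a) -> d)
step 3: unify f ~ ((((b -> d) -> List a) -> d) -> List d)  [subst: {c:=((b -> d) -> List a), e:=((((b -> d) -> List a) -> a) -> d)} | 1 pending]
  bind f := ((((b -> d) -> List a) -> d) -> List d)
step 4: unify g ~ List (b -> b)  [subst: {c:=((b -> d) -> List a), e:=((((b -> d) -> List a) -> a) -> d), f:=((((b -> d) -> List a) -> d) -> List d)} | 0 pending]
  bind g := List (b -> b)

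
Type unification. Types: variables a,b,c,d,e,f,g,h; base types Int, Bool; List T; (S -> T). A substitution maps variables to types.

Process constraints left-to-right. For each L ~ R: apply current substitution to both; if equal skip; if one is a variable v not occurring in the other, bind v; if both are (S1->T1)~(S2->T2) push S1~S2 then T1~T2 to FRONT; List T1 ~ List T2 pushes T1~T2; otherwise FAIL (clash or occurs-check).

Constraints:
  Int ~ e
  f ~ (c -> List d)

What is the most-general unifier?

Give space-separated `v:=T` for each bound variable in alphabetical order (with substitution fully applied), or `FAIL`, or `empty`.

Answer: e:=Int f:=(c -> List d)

Derivation:
step 1: unify Int ~ e  [subst: {-} | 1 pending]
  bind e := Int
step 2: unify f ~ (c -> List d)  [subst: {e:=Int} | 0 pending]
  bind f := (c -> List d)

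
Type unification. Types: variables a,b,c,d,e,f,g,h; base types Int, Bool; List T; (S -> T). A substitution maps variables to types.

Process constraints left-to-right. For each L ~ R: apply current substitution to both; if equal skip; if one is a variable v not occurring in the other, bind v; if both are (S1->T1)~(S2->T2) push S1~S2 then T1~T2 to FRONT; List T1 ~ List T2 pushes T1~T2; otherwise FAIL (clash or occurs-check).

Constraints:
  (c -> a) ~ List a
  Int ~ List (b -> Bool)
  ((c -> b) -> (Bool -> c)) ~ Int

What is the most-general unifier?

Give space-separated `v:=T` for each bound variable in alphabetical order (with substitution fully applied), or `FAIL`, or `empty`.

step 1: unify (c -> a) ~ List a  [subst: {-} | 2 pending]
  clash: (c -> a) vs List a

Answer: FAIL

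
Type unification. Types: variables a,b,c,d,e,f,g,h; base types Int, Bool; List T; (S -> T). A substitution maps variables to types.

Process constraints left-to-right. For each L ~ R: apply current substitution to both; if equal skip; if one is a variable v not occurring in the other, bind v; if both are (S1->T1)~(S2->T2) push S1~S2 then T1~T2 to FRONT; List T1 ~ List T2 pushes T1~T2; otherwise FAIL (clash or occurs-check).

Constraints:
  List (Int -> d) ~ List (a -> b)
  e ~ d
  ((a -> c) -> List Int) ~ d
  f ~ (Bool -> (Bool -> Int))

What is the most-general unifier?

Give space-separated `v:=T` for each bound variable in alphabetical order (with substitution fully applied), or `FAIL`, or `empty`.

Answer: a:=Int b:=((Int -> c) -> List Int) d:=((Int -> c) -> List Int) e:=((Int -> c) -> List Int) f:=(Bool -> (Bool -> Int))

Derivation:
step 1: unify List (Int -> d) ~ List (a -> b)  [subst: {-} | 3 pending]
  -> decompose List: push (Int -> d)~(a -> b)
step 2: unify (Int -> d) ~ (a -> b)  [subst: {-} | 3 pending]
  -> decompose arrow: push Int~a, d~b
step 3: unify Int ~ a  [subst: {-} | 4 pending]
  bind a := Int
step 4: unify d ~ b  [subst: {a:=Int} | 3 pending]
  bind d := b
step 5: unify e ~ b  [subst: {a:=Int, d:=b} | 2 pending]
  bind e := b
step 6: unify ((Int -> c) -> List Int) ~ b  [subst: {a:=Int, d:=b, e:=b} | 1 pending]
  bind b := ((Int -> c) -> List Int)
step 7: unify f ~ (Bool -> (Bool -> Int))  [subst: {a:=Int, d:=b, e:=b, b:=((Int -> c) -> List Int)} | 0 pending]
  bind f := (Bool -> (Bool -> Int))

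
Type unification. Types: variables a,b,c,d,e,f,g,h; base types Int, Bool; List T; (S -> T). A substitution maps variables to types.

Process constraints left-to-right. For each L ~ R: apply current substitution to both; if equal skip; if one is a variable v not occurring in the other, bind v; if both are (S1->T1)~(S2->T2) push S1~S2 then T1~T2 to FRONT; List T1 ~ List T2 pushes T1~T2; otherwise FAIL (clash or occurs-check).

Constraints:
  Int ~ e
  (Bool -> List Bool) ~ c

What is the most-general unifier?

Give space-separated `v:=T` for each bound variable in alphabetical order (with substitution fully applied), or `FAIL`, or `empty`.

step 1: unify Int ~ e  [subst: {-} | 1 pending]
  bind e := Int
step 2: unify (Bool -> List Bool) ~ c  [subst: {e:=Int} | 0 pending]
  bind c := (Bool -> List Bool)

Answer: c:=(Bool -> List Bool) e:=Int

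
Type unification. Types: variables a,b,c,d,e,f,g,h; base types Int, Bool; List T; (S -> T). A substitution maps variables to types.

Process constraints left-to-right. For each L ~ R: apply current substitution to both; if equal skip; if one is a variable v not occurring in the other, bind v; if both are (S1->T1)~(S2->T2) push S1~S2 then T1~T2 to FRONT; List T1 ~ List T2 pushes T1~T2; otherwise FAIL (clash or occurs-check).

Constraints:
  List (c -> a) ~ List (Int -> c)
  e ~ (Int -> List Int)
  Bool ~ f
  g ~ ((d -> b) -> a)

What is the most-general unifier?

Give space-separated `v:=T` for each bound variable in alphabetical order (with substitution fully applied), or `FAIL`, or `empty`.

step 1: unify List (c -> a) ~ List (Int -> c)  [subst: {-} | 3 pending]
  -> decompose List: push (c -> a)~(Int -> c)
step 2: unify (c -> a) ~ (Int -> c)  [subst: {-} | 3 pending]
  -> decompose arrow: push c~Int, a~c
step 3: unify c ~ Int  [subst: {-} | 4 pending]
  bind c := Int
step 4: unify a ~ Int  [subst: {c:=Int} | 3 pending]
  bind a := Int
step 5: unify e ~ (Int -> List Int)  [subst: {c:=Int, a:=Int} | 2 pending]
  bind e := (Int -> List Int)
step 6: unify Bool ~ f  [subst: {c:=Int, a:=Int, e:=(Int -> List Int)} | 1 pending]
  bind f := Bool
step 7: unify g ~ ((d -> b) -> Int)  [subst: {c:=Int, a:=Int, e:=(Int -> List Int), f:=Bool} | 0 pending]
  bind g := ((d -> b) -> Int)

Answer: a:=Int c:=Int e:=(Int -> List Int) f:=Bool g:=((d -> b) -> Int)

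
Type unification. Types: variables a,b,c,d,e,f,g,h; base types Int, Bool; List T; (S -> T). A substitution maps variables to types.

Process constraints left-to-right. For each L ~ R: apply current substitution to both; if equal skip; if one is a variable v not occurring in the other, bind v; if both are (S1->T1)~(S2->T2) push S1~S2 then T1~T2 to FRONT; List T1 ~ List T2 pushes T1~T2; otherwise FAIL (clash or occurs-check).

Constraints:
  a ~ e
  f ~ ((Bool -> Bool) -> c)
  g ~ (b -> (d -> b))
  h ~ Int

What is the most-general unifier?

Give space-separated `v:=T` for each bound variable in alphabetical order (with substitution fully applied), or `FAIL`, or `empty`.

step 1: unify a ~ e  [subst: {-} | 3 pending]
  bind a := e
step 2: unify f ~ ((Bool -> Bool) -> c)  [subst: {a:=e} | 2 pending]
  bind f := ((Bool -> Bool) -> c)
step 3: unify g ~ (b -> (d -> b))  [subst: {a:=e, f:=((Bool -> Bool) -> c)} | 1 pending]
  bind g := (b -> (d -> b))
step 4: unify h ~ Int  [subst: {a:=e, f:=((Bool -> Bool) -> c), g:=(b -> (d -> b))} | 0 pending]
  bind h := Int

Answer: a:=e f:=((Bool -> Bool) -> c) g:=(b -> (d -> b)) h:=Int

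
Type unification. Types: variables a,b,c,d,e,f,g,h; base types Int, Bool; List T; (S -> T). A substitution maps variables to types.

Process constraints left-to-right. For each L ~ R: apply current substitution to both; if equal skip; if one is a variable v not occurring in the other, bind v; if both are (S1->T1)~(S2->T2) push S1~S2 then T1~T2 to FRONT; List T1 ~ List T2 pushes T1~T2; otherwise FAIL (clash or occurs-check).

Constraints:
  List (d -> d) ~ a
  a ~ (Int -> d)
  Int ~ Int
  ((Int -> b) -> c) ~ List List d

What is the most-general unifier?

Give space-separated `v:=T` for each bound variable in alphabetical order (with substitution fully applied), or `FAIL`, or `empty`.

Answer: FAIL

Derivation:
step 1: unify List (d -> d) ~ a  [subst: {-} | 3 pending]
  bind a := List (d -> d)
step 2: unify List (d -> d) ~ (Int -> d)  [subst: {a:=List (d -> d)} | 2 pending]
  clash: List (d -> d) vs (Int -> d)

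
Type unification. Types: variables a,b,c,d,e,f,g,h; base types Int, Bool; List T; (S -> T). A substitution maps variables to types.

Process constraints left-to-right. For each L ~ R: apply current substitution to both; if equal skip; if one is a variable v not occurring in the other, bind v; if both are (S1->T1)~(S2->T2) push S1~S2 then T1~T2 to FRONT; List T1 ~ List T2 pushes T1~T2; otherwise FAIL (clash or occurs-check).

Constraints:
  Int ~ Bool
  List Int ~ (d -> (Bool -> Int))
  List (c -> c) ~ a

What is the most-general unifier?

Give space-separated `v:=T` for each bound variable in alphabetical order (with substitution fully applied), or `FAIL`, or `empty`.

Answer: FAIL

Derivation:
step 1: unify Int ~ Bool  [subst: {-} | 2 pending]
  clash: Int vs Bool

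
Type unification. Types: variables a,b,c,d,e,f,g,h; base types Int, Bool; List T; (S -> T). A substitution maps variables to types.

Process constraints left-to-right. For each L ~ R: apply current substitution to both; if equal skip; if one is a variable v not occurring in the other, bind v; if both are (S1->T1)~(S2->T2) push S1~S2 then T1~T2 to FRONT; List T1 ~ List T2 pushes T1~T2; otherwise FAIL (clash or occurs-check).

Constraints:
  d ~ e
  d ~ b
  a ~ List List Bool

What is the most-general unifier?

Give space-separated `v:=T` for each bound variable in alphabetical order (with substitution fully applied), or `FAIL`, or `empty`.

step 1: unify d ~ e  [subst: {-} | 2 pending]
  bind d := e
step 2: unify e ~ b  [subst: {d:=e} | 1 pending]
  bind e := b
step 3: unify a ~ List List Bool  [subst: {d:=e, e:=b} | 0 pending]
  bind a := List List Bool

Answer: a:=List List Bool d:=b e:=b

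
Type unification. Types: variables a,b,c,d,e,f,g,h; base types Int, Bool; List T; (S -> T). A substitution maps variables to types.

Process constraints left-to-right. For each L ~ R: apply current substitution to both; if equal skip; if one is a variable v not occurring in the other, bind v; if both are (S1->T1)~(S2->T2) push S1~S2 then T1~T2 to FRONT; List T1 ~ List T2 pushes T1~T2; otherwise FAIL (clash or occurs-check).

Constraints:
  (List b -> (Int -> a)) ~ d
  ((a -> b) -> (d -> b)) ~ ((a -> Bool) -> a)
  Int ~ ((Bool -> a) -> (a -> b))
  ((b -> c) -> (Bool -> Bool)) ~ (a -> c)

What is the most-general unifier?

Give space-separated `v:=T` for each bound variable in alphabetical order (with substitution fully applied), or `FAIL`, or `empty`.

Answer: FAIL

Derivation:
step 1: unify (List b -> (Int -> a)) ~ d  [subst: {-} | 3 pending]
  bind d := (List b -> (Int -> a))
step 2: unify ((a -> b) -> ((List b -> (Int -> a)) -> b)) ~ ((a -> Bool) -> a)  [subst: {d:=(List b -> (Int -> a))} | 2 pending]
  -> decompose arrow: push (a -> b)~(a -> Bool), ((List b -> (Int -> a)) -> b)~a
step 3: unify (a -> b) ~ (a -> Bool)  [subst: {d:=(List b -> (Int -> a))} | 3 pending]
  -> decompose arrow: push a~a, b~Bool
step 4: unify a ~ a  [subst: {d:=(List b -> (Int -> a))} | 4 pending]
  -> identical, skip
step 5: unify b ~ Bool  [subst: {d:=(List b -> (Int -> a))} | 3 pending]
  bind b := Bool
step 6: unify ((List Bool -> (Int -> a)) -> Bool) ~ a  [subst: {d:=(List b -> (Int -> a)), b:=Bool} | 2 pending]
  occurs-check fail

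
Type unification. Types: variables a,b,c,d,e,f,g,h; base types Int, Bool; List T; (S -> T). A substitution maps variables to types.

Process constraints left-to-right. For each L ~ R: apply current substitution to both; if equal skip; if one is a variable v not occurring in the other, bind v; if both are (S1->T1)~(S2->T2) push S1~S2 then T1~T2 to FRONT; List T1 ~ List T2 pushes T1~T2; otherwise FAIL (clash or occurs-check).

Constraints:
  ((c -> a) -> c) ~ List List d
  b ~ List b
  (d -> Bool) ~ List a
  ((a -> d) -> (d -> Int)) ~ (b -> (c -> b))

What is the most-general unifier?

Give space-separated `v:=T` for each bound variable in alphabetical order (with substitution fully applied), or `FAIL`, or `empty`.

step 1: unify ((c -> a) -> c) ~ List List d  [subst: {-} | 3 pending]
  clash: ((c -> a) -> c) vs List List d

Answer: FAIL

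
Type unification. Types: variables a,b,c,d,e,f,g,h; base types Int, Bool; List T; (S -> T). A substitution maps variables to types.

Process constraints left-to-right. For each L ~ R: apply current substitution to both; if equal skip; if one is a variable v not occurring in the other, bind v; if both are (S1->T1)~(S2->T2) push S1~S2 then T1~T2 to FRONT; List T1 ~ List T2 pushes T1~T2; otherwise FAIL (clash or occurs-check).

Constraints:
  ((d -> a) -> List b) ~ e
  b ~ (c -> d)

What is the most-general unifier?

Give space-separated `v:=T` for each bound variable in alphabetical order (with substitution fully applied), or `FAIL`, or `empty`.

step 1: unify ((d -> a) -> List b) ~ e  [subst: {-} | 1 pending]
  bind e := ((d -> a) -> List b)
step 2: unify b ~ (c -> d)  [subst: {e:=((d -> a) -> List b)} | 0 pending]
  bind b := (c -> d)

Answer: b:=(c -> d) e:=((d -> a) -> List (c -> d))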